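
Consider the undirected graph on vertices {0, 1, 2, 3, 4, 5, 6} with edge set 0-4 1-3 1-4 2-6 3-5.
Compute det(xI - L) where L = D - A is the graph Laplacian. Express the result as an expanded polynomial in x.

Reading degrees in the order [0, 1, 2, 3, 4, 5, 6] gives [1, 2, 1, 2, 2, 1, 1]; set D = diag(1, 2, 1, 2, 2, 1, 1) and form L = D - A. Computing det(xI - L) by cofactor expansion (or equivalently via sum-over-permutations) gives x^7 - 10x^6 + 37x^5 - 62x^4 + 45x^3 - 10x^2. Since p(0) = det(-L) = 0, x divides p(x). There are 2 zeros in the spectrum, matching the 2 components. The largest eigenvalue, 3.6180, is at most the vertex count 7.

x^7 - 10x^6 + 37x^5 - 62x^4 + 45x^3 - 10x^2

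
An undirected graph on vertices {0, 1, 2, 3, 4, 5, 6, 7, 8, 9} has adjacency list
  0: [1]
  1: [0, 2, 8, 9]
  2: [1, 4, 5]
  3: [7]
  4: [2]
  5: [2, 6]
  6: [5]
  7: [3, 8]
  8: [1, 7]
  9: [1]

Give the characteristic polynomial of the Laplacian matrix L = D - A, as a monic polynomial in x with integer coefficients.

x^10 - 18x^9 + 132x^8 - 514x^7 + 1161x^6 - 1562x^5 + 1238x^4 - 550x^3 + 122x^2 - 10x

With the vertex order [0, 1, 2, 3, 4, 5, 6, 7, 8, 9], the degrees are [1, 4, 3, 1, 1, 2, 1, 2, 2, 1], giving D = diag(1, 4, 3, 1, 1, 2, 1, 2, 2, 1) and L = D - A. Computing det(xI - L) by cofactor expansion (or equivalently via sum-over-permutations) gives x^10 - 18x^9 + 132x^8 - 514x^7 + 1161x^6 - 1562x^5 + 1238x^4 - 550x^3 + 122x^2 - 10x. The constant term is 0 because L is singular (the all-ones vector lies in its kernel). There is one zero in the spectrum, matching the 1 component. The eigenvalues sum to 18, which equals trace(L) = 2|E|.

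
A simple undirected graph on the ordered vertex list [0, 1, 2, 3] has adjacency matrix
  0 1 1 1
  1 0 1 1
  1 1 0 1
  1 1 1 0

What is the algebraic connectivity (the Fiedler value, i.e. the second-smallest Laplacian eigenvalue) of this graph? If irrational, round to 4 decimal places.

Each diagonal entry of L is the vertex degree and each off-diagonal entry is -1 where an edge is present, 0 otherwise; in the order [0, 1, 2, 3] the diagonal is [3, 3, 3, 3]. Computing the eigenvalues of L and sorting gives [0, 4, 4, 4]. The Fiedler value lambda_2 = 4 is strictly positive, so the graph is connected. There is one zero in the spectrum, matching the 1 component.

4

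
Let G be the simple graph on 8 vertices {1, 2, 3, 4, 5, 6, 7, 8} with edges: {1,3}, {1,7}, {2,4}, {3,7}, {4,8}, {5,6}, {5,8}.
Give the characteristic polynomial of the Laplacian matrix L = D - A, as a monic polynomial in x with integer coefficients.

Reading degrees in the order [1, 2, 3, 4, 5, 6, 7, 8] gives [2, 1, 2, 2, 2, 1, 2, 2]; set D = diag(2, 1, 2, 2, 2, 1, 2, 2) and form L = D - A. L has integer entries, so p(x) = det(xI - L) has integer coefficients. Expanding the determinant yields x^8 - 14x^7 + 78x^6 - 218x^5 + 314x^4 - 210x^3 + 45x^2. The constant term is 0 because L is singular (the all-ones vector lies in its kernel). The largest eigenvalue, 3.6180, is at most the vertex count 8.

x^8 - 14x^7 + 78x^6 - 218x^5 + 314x^4 - 210x^3 + 45x^2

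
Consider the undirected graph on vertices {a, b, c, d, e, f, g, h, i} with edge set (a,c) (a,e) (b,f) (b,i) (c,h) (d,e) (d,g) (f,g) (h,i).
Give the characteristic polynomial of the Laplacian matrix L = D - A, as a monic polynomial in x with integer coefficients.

Each diagonal entry of L is the vertex degree and each off-diagonal entry is -1 where an edge is present, 0 otherwise; in the order [a, b, c, d, e, f, g, h, i] the diagonal is [2, 2, 2, 2, 2, 2, 2, 2, 2]. Computing det(xI - L) by cofactor expansion (or equivalently via sum-over-permutations) gives x^9 - 18x^8 + 135x^7 - 546x^6 + 1287x^5 - 1782x^4 + 1386x^3 - 540x^2 + 81x. The coefficient of x^8 equals -trace(L) = -18, matching the sum of degrees.

x^9 - 18x^8 + 135x^7 - 546x^6 + 1287x^5 - 1782x^4 + 1386x^3 - 540x^2 + 81x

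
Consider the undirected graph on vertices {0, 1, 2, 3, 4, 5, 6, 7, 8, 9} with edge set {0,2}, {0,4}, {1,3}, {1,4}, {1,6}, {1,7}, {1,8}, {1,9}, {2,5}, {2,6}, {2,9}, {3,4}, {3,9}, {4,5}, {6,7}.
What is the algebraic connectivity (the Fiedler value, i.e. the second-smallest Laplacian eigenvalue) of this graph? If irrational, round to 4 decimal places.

0.8250

Reading degrees in the order [0, 1, 2, 3, 4, 5, 6, 7, 8, 9] gives [2, 6, 4, 3, 4, 2, 3, 2, 1, 3]; set D = diag(2, 6, 4, 3, 4, 2, 3, 2, 1, 3) and form L = D - A. The sorted Laplacian eigenvalues are [0, 0.8250, 1.2326, 1.8037, 2, 2.7548, 3.6234, 4.9307, 5.6352, 7.1945]; the algebraic connectivity is the second entry, 0.8250. There is one zero in the spectrum, matching the 1 component.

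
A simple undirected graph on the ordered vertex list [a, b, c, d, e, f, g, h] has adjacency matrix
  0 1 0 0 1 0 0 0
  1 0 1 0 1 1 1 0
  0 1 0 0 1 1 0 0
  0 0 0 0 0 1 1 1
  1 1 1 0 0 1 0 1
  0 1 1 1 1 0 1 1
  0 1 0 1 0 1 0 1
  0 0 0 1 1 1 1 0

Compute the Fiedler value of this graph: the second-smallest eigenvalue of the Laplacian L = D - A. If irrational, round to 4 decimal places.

Each diagonal entry of L is the vertex degree and each off-diagonal entry is -1 where an edge is present, 0 otherwise; in the order [a, b, c, d, e, f, g, h] the diagonal is [2, 5, 3, 3, 5, 6, 4, 4]. Computing the eigenvalues of L and sorting gives [0, 1.5114, 2.4937, 4.2041, 4.3820, 5.6812, 6.6180, 7.1096]. The Fiedler value lambda_2 = 1.5114 is strictly positive, so the graph is connected. The eigenvalues sum to 32, which equals trace(L) = 2|E|.

1.5114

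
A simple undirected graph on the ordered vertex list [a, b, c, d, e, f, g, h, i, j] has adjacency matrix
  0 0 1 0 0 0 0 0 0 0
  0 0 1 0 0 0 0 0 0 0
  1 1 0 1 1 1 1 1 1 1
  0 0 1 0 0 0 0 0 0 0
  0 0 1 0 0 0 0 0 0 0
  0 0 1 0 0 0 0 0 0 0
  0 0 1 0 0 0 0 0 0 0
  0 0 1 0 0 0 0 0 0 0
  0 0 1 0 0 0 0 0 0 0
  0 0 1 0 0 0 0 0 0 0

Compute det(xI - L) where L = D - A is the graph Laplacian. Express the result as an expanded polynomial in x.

Reading degrees in the order [a, b, c, d, e, f, g, h, i, j] gives [1, 1, 9, 1, 1, 1, 1, 1, 1, 1]; set D = diag(1, 1, 9, 1, 1, 1, 1, 1, 1, 1) and form L = D - A. The eigenvalues of L are [0, 1, 1, 1, 1, 1, 1, 1, 1, 10]; the characteristic polynomial is the product of (x - lambda_i), which multiplies out to x^10 - 18x^9 + 108x^8 - 336x^7 + 630x^6 - 756x^5 + 588x^4 - 288x^3 + 81x^2 - 10x. The constant term is 0 because L is singular (the all-ones vector lies in its kernel). By the matrix-tree theorem the graph has (1/10) * product of the nonzero eigenvalues = 1 spanning tree. The largest eigenvalue, 10, is at most the vertex count 10.

x^10 - 18x^9 + 108x^8 - 336x^7 + 630x^6 - 756x^5 + 588x^4 - 288x^3 + 81x^2 - 10x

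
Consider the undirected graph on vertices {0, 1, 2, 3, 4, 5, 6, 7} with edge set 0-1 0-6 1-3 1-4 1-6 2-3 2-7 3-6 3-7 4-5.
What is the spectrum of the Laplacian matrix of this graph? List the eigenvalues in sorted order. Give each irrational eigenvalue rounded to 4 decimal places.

[0, 0.3757, 0.8721, 2.4050, 3, 3.1421, 4.6732, 5.5320]

With the vertex order [0, 1, 2, 3, 4, 5, 6, 7], the degrees are [2, 4, 2, 4, 2, 1, 3, 2], giving D = diag(2, 4, 2, 4, 2, 1, 3, 2) and L = D - A. The multiplicity of 0 as a Laplacian eigenvalue equals the number of connected components. The largest eigenvalue, 5.5320, is at most the vertex count 8. The eigenvalues sum to 20, which equals trace(L) = 2|E|.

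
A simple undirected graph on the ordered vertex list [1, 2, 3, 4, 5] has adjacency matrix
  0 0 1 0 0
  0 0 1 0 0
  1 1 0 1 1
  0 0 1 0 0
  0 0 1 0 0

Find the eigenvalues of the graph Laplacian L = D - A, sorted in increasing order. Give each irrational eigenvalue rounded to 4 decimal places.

Reading degrees in the order [1, 2, 3, 4, 5] gives [1, 1, 4, 1, 1]; set D = diag(1, 1, 4, 1, 1) and form L = D - A. L is symmetric positive semidefinite, so every eigenvalue is real and nonnegative. The single zero eigenvalue shows the graph is connected. By the matrix-tree theorem the graph has (1/5) * product of the nonzero eigenvalues = 1 spanning tree.

[0, 1, 1, 1, 5]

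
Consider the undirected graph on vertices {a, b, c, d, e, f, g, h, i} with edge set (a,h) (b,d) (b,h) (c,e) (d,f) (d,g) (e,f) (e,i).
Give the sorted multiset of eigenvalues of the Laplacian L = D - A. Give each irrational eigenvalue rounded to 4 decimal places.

Each diagonal entry of L is the vertex degree and each off-diagonal entry is -1 where an edge is present, 0 otherwise; in the order [a, b, c, d, e, f, g, h, i] the diagonal is [1, 2, 1, 3, 3, 2, 1, 2, 1]. The multiplicity of 0 as a Laplacian eigenvalue equals the number of connected components. The single zero eigenvalue shows the graph is connected. By the matrix-tree theorem the graph has (1/9) * product of the nonzero eigenvalues = 1 spanning tree.

[0, 0.1658, 0.4679, 1, 1.3434, 1.6527, 3, 3.8794, 4.4909]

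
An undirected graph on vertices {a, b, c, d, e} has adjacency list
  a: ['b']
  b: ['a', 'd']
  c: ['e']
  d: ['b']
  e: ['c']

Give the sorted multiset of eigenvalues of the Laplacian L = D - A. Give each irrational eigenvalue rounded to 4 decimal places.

[0, 0, 1, 2, 3]

Each diagonal entry of L is the vertex degree and each off-diagonal entry is -1 where an edge is present, 0 otherwise; in the order [a, b, c, d, e] the diagonal is [1, 2, 1, 1, 1]. L is symmetric positive semidefinite, so every eigenvalue is real and nonnegative. The 2 zero eigenvalues correspond to the 2 connected components. There are 2 zeros in the spectrum, matching the 2 components. The largest eigenvalue, 3, is at most the vertex count 5.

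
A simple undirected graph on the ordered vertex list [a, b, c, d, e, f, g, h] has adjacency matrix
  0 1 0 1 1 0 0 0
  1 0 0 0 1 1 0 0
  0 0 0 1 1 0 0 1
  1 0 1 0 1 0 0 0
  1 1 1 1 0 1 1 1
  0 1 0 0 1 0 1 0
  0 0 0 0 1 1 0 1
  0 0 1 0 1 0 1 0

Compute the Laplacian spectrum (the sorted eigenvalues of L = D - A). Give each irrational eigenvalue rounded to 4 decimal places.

With the vertex order [a, b, c, d, e, f, g, h], the degrees are [3, 3, 3, 3, 7, 3, 3, 3], giving D = diag(3, 3, 3, 3, 7, 3, 3, 3) and L = D - A. L is symmetric positive semidefinite, so every eigenvalue is real and nonnegative.

[0, 1.7530, 1.7530, 3.4450, 3.4450, 4.8019, 4.8019, 8]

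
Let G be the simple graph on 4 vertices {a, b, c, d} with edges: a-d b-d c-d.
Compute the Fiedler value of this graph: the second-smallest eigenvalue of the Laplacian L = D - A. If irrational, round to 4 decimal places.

1

Reading degrees in the order [a, b, c, d] gives [1, 1, 1, 3]; set D = diag(1, 1, 1, 3) and form L = D - A. The sorted Laplacian eigenvalues are [0, 1, 1, 4]; the algebraic connectivity is the second entry, 1.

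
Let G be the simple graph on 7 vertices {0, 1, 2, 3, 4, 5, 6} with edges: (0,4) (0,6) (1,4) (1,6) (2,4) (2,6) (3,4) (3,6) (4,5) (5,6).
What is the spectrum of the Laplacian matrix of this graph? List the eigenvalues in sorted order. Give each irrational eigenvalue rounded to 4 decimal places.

[0, 2, 2, 2, 2, 5, 7]

With the vertex order [0, 1, 2, 3, 4, 5, 6], the degrees are [2, 2, 2, 2, 5, 2, 5], giving D = diag(2, 2, 2, 2, 5, 2, 5) and L = D - A. The multiplicity of 0 as a Laplacian eigenvalue equals the number of connected components. There is one zero in the spectrum, matching the 1 component.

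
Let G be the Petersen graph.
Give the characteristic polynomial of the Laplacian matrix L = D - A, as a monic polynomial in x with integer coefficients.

The graph has 10 vertices and degree multiset [3, 3, 3, 3, 3, 3, 3, 3, 3, 3]; D is the diagonal matrix of degrees and L = D - A. Computing det(xI - L) by cofactor expansion (or equivalently via sum-over-permutations) gives x^10 - 30x^9 + 390x^8 - 2880x^7 + 13305x^6 - 39882x^5 + 77640x^4 - 94800x^3 + 66000x^2 - 20000x. Since p(0) = det(-L) = 0, x divides p(x). There is one zero in the spectrum, matching the 1 component.

x^10 - 30x^9 + 390x^8 - 2880x^7 + 13305x^6 - 39882x^5 + 77640x^4 - 94800x^3 + 66000x^2 - 20000x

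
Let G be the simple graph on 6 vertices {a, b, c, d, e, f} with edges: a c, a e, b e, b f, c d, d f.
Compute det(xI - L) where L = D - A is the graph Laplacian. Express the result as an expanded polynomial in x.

x^6 - 12x^5 + 54x^4 - 112x^3 + 105x^2 - 36x

Reading degrees in the order [a, b, c, d, e, f] gives [2, 2, 2, 2, 2, 2]; set D = diag(2, 2, 2, 2, 2, 2) and form L = D - A. L has integer entries, so p(x) = det(xI - L) has integer coefficients. Expanding the determinant yields x^6 - 12x^5 + 54x^4 - 112x^3 + 105x^2 - 36x. The constant term is 0 because L is singular (the all-ones vector lies in its kernel).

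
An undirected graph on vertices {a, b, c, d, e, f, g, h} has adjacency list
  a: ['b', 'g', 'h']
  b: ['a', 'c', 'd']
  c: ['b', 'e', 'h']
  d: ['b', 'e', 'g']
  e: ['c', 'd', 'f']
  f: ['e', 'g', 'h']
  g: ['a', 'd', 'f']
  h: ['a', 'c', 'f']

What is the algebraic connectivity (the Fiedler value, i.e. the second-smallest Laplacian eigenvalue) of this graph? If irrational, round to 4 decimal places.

2

With the vertex order [a, b, c, d, e, f, g, h], the degrees are [3, 3, 3, 3, 3, 3, 3, 3], giving D = diag(3, 3, 3, 3, 3, 3, 3, 3) and L = D - A. The sorted Laplacian eigenvalues are [0, 2, 2, 2, 4, 4, 4, 6]; the algebraic connectivity is the second entry, 2. The largest eigenvalue, 6, is at most the vertex count 8.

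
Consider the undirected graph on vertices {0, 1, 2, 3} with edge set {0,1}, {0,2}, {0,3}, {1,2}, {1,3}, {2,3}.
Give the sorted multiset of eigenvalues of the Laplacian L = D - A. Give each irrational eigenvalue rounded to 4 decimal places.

[0, 4, 4, 4]

Reading degrees in the order [0, 1, 2, 3] gives [3, 3, 3, 3]; set D = diag(3, 3, 3, 3) and form L = D - A. Diagonalising L (or applying a numerical eigensolver to the 4x4 matrix) gives the spectrum above. The single zero eigenvalue shows the graph is connected. There is one zero in the spectrum, matching the 1 component.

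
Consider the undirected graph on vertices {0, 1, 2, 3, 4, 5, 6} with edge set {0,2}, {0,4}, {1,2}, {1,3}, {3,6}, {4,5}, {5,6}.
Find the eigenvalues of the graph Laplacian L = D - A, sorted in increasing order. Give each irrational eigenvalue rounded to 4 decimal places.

[0, 0.7530, 0.7530, 2.4450, 2.4450, 3.8019, 3.8019]

With the vertex order [0, 1, 2, 3, 4, 5, 6], the degrees are [2, 2, 2, 2, 2, 2, 2], giving D = diag(2, 2, 2, 2, 2, 2, 2) and L = D - A. Diagonalising L (or applying a numerical eigensolver to the 7x7 matrix) gives the spectrum above. The single zero eigenvalue shows the graph is connected.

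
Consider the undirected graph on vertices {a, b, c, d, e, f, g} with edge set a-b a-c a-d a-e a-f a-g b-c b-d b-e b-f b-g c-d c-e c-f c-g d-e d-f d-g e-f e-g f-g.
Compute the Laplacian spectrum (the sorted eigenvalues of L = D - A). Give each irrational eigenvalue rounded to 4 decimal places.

With the vertex order [a, b, c, d, e, f, g], the degrees are [6, 6, 6, 6, 6, 6, 6], giving D = diag(6, 6, 6, 6, 6, 6, 6) and L = D - A. Diagonalising L (or applying a numerical eigensolver to the 7x7 matrix) gives the spectrum above. The single zero eigenvalue shows the graph is connected. The eigenvalues sum to 42, which equals trace(L) = 2|E|.

[0, 7, 7, 7, 7, 7, 7]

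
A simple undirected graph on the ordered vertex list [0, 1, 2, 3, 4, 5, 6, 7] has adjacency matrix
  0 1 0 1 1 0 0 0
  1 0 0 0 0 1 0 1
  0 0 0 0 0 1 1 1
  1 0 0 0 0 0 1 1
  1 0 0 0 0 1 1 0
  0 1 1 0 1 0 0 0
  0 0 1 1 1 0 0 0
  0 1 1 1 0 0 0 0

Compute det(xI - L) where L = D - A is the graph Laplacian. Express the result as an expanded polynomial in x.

Each diagonal entry of L is the vertex degree and each off-diagonal entry is -1 where an edge is present, 0 otherwise; in the order [0, 1, 2, 3, 4, 5, 6, 7] the diagonal is [3, 3, 3, 3, 3, 3, 3, 3]. L has integer entries, so p(x) = det(xI - L) has integer coefficients. Expanding the determinant yields x^8 - 24x^7 + 240x^6 - 1296x^5 + 4080x^4 - 7488x^3 + 7424x^2 - 3072x. The coefficient of x^7 equals -trace(L) = -24, matching the sum of degrees. The eigenvalues sum to 24, which equals trace(L) = 2|E|.

x^8 - 24x^7 + 240x^6 - 1296x^5 + 4080x^4 - 7488x^3 + 7424x^2 - 3072x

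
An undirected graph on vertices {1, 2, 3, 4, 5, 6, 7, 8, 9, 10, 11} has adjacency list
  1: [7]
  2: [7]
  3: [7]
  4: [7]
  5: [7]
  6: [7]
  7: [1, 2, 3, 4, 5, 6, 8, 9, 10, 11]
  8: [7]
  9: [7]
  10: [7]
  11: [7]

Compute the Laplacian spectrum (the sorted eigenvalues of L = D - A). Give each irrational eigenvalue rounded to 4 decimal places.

With the vertex order [1, 2, 3, 4, 5, 6, 7, 8, 9, 10, 11], the degrees are [1, 1, 1, 1, 1, 1, 10, 1, 1, 1, 1], giving D = diag(1, 1, 1, 1, 1, 1, 10, 1, 1, 1, 1) and L = D - A. Diagonalising L (or applying a numerical eigensolver to the 11x11 matrix) gives the spectrum above. The single zero eigenvalue shows the graph is connected. The largest eigenvalue, 11, is at most the vertex count 11. By the matrix-tree theorem the graph has (1/11) * product of the nonzero eigenvalues = 1 spanning tree.

[0, 1, 1, 1, 1, 1, 1, 1, 1, 1, 11]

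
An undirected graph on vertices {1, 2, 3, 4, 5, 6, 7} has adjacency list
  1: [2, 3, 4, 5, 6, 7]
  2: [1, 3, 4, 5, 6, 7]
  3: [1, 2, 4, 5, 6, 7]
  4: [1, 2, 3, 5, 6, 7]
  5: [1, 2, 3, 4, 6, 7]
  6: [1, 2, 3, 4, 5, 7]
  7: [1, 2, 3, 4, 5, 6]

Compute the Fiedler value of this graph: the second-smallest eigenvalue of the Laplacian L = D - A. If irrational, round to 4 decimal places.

With the vertex order [1, 2, 3, 4, 5, 6, 7], the degrees are [6, 6, 6, 6, 6, 6, 6], giving D = diag(6, 6, 6, 6, 6, 6, 6) and L = D - A. The smallest Laplacian eigenvalue is always 0. The next one, lambda_2 = 7, measures how hard the graph is to disconnect: larger values mean better connectivity.

7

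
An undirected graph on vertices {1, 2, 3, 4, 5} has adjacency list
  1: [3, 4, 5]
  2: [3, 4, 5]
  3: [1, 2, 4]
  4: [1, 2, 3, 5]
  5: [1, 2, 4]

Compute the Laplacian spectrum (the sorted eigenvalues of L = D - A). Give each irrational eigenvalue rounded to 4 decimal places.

[0, 3, 3, 5, 5]

Reading degrees in the order [1, 2, 3, 4, 5] gives [3, 3, 3, 4, 3]; set D = diag(3, 3, 3, 4, 3) and form L = D - A. Diagonalising L (or applying a numerical eigensolver to the 5x5 matrix) gives the spectrum above. The eigenvalues sum to 16, which equals trace(L) = 2|E|.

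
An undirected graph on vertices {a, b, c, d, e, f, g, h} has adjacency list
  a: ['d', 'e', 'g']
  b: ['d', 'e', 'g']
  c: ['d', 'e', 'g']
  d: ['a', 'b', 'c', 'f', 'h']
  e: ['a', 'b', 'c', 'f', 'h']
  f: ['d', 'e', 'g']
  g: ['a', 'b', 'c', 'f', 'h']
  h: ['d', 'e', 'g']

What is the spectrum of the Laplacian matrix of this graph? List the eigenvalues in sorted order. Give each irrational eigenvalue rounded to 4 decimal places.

[0, 3, 3, 3, 3, 5, 5, 8]

Reading degrees in the order [a, b, c, d, e, f, g, h] gives [3, 3, 3, 5, 5, 3, 5, 3]; set D = diag(3, 3, 3, 5, 5, 3, 5, 3) and form L = D - A. The multiplicity of 0 as a Laplacian eigenvalue equals the number of connected components. The largest eigenvalue, 8, is at most the vertex count 8.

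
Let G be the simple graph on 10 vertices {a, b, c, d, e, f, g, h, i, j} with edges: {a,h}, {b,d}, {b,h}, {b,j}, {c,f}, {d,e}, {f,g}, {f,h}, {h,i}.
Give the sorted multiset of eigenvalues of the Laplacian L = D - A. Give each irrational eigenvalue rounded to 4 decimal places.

With the vertex order [a, b, c, d, e, f, g, h, i, j], the degrees are [1, 3, 1, 2, 1, 3, 1, 4, 1, 1], giving D = diag(1, 3, 1, 2, 1, 3, 1, 4, 1, 1) and L = D - A. L is symmetric positive semidefinite, so every eigenvalue is real and nonnegative.

[0, 0.2100, 0.4862, 0.6872, 1, 1, 2.1532, 3.1369, 3.8639, 5.4627]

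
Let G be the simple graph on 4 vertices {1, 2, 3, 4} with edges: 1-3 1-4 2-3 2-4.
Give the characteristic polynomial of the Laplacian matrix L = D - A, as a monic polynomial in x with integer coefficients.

x^4 - 8x^3 + 20x^2 - 16x

Reading degrees in the order [1, 2, 3, 4] gives [2, 2, 2, 2]; set D = diag(2, 2, 2, 2) and form L = D - A. Computing det(xI - L) by cofactor expansion (or equivalently via sum-over-permutations) gives x^4 - 8x^3 + 20x^2 - 16x. The coefficient of x^3 equals -trace(L) = -8, matching the sum of degrees. The largest eigenvalue, 4, is at most the vertex count 4. By the matrix-tree theorem the graph has (1/4) * product of the nonzero eigenvalues = 4 spanning trees.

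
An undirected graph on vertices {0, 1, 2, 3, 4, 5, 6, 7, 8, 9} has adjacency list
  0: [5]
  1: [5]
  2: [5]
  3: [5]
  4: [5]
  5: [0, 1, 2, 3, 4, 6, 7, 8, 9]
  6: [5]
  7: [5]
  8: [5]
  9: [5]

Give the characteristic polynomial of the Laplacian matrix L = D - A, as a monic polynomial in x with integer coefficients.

With the vertex order [0, 1, 2, 3, 4, 5, 6, 7, 8, 9], the degrees are [1, 1, 1, 1, 1, 9, 1, 1, 1, 1], giving D = diag(1, 1, 1, 1, 1, 9, 1, 1, 1, 1) and L = D - A. The eigenvalues of L are [0, 1, 1, 1, 1, 1, 1, 1, 1, 10]; the characteristic polynomial is the product of (x - lambda_i), which multiplies out to x^10 - 18x^9 + 108x^8 - 336x^7 + 630x^6 - 756x^5 + 588x^4 - 288x^3 + 81x^2 - 10x. Since p(0) = det(-L) = 0, x divides p(x). The largest eigenvalue, 10, is at most the vertex count 10.

x^10 - 18x^9 + 108x^8 - 336x^7 + 630x^6 - 756x^5 + 588x^4 - 288x^3 + 81x^2 - 10x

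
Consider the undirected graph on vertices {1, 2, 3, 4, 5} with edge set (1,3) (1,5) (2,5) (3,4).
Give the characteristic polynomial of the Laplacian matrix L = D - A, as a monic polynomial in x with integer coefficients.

Each diagonal entry of L is the vertex degree and each off-diagonal entry is -1 where an edge is present, 0 otherwise; in the order [1, 2, 3, 4, 5] the diagonal is [2, 1, 2, 1, 2]. Computing det(xI - L) by cofactor expansion (or equivalently via sum-over-permutations) gives x^5 - 8x^4 + 21x^3 - 20x^2 + 5x. Since p(0) = det(-L) = 0, x divides p(x). The eigenvalues sum to 8, which equals trace(L) = 2|E|. By the matrix-tree theorem the graph has (1/5) * product of the nonzero eigenvalues = 1 spanning tree.

x^5 - 8x^4 + 21x^3 - 20x^2 + 5x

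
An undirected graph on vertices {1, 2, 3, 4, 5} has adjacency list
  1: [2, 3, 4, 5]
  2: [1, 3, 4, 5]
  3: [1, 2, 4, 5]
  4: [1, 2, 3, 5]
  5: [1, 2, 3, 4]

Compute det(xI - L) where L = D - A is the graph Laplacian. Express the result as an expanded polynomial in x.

x^5 - 20x^4 + 150x^3 - 500x^2 + 625x

Reading degrees in the order [1, 2, 3, 4, 5] gives [4, 4, 4, 4, 4]; set D = diag(4, 4, 4, 4, 4) and form L = D - A. The eigenvalues of L are [0, 5, 5, 5, 5]; the characteristic polynomial is the product of (x - lambda_i), which multiplies out to x^5 - 20x^4 + 150x^3 - 500x^2 + 625x. The coefficient of x^4 equals -trace(L) = -20, matching the sum of degrees. The largest eigenvalue, 5, is at most the vertex count 5.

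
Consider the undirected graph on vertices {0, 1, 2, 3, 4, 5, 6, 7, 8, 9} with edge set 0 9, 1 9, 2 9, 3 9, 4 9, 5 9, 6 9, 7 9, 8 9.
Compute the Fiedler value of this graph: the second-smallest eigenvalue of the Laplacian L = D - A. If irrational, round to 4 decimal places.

Reading degrees in the order [0, 1, 2, 3, 4, 5, 6, 7, 8, 9] gives [1, 1, 1, 1, 1, 1, 1, 1, 1, 9]; set D = diag(1, 1, 1, 1, 1, 1, 1, 1, 1, 9) and form L = D - A. The sorted Laplacian eigenvalues are [0, 1, 1, 1, 1, 1, 1, 1, 1, 10]; the algebraic connectivity is the second entry, 1.

1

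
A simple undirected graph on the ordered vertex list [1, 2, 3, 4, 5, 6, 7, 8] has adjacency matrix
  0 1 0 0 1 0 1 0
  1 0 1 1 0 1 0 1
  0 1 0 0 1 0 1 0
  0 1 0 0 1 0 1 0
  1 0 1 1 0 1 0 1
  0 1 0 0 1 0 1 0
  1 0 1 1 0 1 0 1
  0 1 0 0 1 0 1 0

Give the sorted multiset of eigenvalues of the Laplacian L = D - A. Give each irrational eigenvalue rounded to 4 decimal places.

With the vertex order [1, 2, 3, 4, 5, 6, 7, 8], the degrees are [3, 5, 3, 3, 5, 3, 5, 3], giving D = diag(3, 5, 3, 3, 5, 3, 5, 3) and L = D - A. Diagonalising L (or applying a numerical eigensolver to the 8x8 matrix) gives the spectrum above. By the matrix-tree theorem the graph has (1/8) * product of the nonzero eigenvalues = 2025 spanning trees. The eigenvalues sum to 30, which equals trace(L) = 2|E|.

[0, 3, 3, 3, 3, 5, 5, 8]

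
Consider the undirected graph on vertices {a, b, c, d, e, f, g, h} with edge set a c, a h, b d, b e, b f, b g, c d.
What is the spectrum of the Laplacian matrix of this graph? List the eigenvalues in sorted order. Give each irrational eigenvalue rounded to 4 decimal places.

[0, 0.2023, 1, 1, 1, 2.2472, 3.4527, 5.0979]

Each diagonal entry of L is the vertex degree and each off-diagonal entry is -1 where an edge is present, 0 otherwise; in the order [a, b, c, d, e, f, g, h] the diagonal is [2, 4, 2, 2, 1, 1, 1, 1]. Diagonalising L (or applying a numerical eigensolver to the 8x8 matrix) gives the spectrum above. The single zero eigenvalue shows the graph is connected. There is one zero in the spectrum, matching the 1 component. By the matrix-tree theorem the graph has (1/8) * product of the nonzero eigenvalues = 1 spanning tree.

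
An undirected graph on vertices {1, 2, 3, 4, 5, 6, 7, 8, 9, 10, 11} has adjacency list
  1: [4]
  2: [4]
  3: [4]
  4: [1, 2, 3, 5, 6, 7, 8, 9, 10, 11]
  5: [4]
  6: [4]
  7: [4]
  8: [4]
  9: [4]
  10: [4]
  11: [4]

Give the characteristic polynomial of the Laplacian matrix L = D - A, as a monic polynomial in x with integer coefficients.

x^11 - 20x^10 + 135x^9 - 480x^8 + 1050x^7 - 1512x^6 + 1470x^5 - 960x^4 + 405x^3 - 100x^2 + 11x

Each diagonal entry of L is the vertex degree and each off-diagonal entry is -1 where an edge is present, 0 otherwise; in the order [1, 2, 3, 4, 5, 6, 7, 8, 9, 10, 11] the diagonal is [1, 1, 1, 10, 1, 1, 1, 1, 1, 1, 1]. L has integer entries, so p(x) = det(xI - L) has integer coefficients. Expanding the determinant yields x^11 - 20x^10 + 135x^9 - 480x^8 + 1050x^7 - 1512x^6 + 1470x^5 - 960x^4 + 405x^3 - 100x^2 + 11x. The coefficient of x^10 equals -trace(L) = -20, matching the sum of degrees. By the matrix-tree theorem the graph has (1/11) * product of the nonzero eigenvalues = 1 spanning tree. There is one zero in the spectrum, matching the 1 component.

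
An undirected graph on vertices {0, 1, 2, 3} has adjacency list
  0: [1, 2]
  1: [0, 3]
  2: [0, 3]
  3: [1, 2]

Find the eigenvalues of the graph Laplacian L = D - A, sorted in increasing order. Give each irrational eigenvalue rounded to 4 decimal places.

Reading degrees in the order [0, 1, 2, 3] gives [2, 2, 2, 2]; set D = diag(2, 2, 2, 2) and form L = D - A. L is symmetric positive semidefinite, so every eigenvalue is real and nonnegative. The eigenvalues sum to 8, which equals trace(L) = 2|E|.

[0, 2, 2, 4]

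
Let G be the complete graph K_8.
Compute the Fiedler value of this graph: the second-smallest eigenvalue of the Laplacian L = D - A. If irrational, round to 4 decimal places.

The graph has 8 vertices and degree multiset [7, 7, 7, 7, 7, 7, 7, 7]; D is the diagonal matrix of degrees and L = D - A. The smallest Laplacian eigenvalue is always 0. The next one, lambda_2 = 8, measures how hard the graph is to disconnect: larger values mean better connectivity. The largest eigenvalue, 8, is at most the vertex count 8.

8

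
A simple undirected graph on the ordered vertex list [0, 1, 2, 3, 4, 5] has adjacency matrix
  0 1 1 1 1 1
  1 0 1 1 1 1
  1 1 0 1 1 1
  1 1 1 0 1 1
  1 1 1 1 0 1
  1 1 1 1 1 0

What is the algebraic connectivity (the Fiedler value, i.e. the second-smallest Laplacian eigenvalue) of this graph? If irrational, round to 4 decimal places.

6

With the vertex order [0, 1, 2, 3, 4, 5], the degrees are [5, 5, 5, 5, 5, 5], giving D = diag(5, 5, 5, 5, 5, 5) and L = D - A. The sorted Laplacian eigenvalues are [0, 6, 6, 6, 6, 6]; the algebraic connectivity is the second entry, 6. The largest eigenvalue, 6, is at most the vertex count 6.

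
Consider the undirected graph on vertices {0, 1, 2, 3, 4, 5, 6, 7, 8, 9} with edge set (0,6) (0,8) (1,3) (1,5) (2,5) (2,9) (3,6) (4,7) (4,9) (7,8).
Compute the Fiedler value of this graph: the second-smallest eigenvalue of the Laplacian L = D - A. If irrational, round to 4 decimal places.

With the vertex order [0, 1, 2, 3, 4, 5, 6, 7, 8, 9], the degrees are [2, 2, 2, 2, 2, 2, 2, 2, 2, 2], giving D = diag(2, 2, 2, 2, 2, 2, 2, 2, 2, 2) and L = D - A. The smallest Laplacian eigenvalue is always 0. The next one, lambda_2 = 0.3820, measures how hard the graph is to disconnect: larger values mean better connectivity. The eigenvalues sum to 20, which equals trace(L) = 2|E|.

0.3820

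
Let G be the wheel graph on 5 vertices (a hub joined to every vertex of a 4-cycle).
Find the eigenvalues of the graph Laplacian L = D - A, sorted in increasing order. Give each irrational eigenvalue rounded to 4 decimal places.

[0, 3, 3, 5, 5]

The graph has 5 vertices and degree multiset [4, 3, 3, 3, 3]; D is the diagonal matrix of degrees and L = D - A. L is symmetric positive semidefinite, so every eigenvalue is real and nonnegative.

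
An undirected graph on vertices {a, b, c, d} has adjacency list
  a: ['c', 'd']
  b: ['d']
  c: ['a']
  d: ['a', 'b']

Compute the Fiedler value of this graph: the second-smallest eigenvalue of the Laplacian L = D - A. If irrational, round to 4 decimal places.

With the vertex order [a, b, c, d], the degrees are [2, 1, 1, 2], giving D = diag(2, 1, 1, 2) and L = D - A. The sorted Laplacian eigenvalues are [0, 0.5858, 2, 3.4142]; the algebraic connectivity is the second entry, 0.5858. The eigenvalues sum to 6, which equals trace(L) = 2|E|. There is one zero in the spectrum, matching the 1 component.

0.5858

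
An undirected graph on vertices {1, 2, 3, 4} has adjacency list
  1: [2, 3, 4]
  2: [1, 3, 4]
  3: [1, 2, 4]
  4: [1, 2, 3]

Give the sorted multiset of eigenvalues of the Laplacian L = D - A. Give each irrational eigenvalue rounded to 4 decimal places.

With the vertex order [1, 2, 3, 4], the degrees are [3, 3, 3, 3], giving D = diag(3, 3, 3, 3) and L = D - A. Since every row of L sums to 0, the all-ones vector is in the kernel and 0 is an eigenvalue. The single zero eigenvalue shows the graph is connected.

[0, 4, 4, 4]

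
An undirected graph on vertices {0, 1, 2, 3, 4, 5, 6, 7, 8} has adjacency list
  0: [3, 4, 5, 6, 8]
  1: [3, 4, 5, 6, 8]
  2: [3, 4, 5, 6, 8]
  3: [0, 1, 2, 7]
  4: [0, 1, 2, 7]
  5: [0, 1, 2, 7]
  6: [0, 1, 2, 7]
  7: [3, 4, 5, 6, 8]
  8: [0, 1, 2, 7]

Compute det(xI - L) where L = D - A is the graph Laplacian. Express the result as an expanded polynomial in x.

x^9 - 40x^8 + 690x^7 - 6720x^6 + 40485x^5 - 154704x^4 + 366560x^3 - 492800x^2 + 288000x

With the vertex order [0, 1, 2, 3, 4, 5, 6, 7, 8], the degrees are [5, 5, 5, 4, 4, 4, 4, 5, 4], giving D = diag(5, 5, 5, 4, 4, 4, 4, 5, 4) and L = D - A. Computing det(xI - L) by cofactor expansion (or equivalently via sum-over-permutations) gives x^9 - 40x^8 + 690x^7 - 6720x^6 + 40485x^5 - 154704x^4 + 366560x^3 - 492800x^2 + 288000x. The coefficient of x^8 equals -trace(L) = -40, matching the sum of degrees. There is one zero in the spectrum, matching the 1 component. The largest eigenvalue, 9, is at most the vertex count 9.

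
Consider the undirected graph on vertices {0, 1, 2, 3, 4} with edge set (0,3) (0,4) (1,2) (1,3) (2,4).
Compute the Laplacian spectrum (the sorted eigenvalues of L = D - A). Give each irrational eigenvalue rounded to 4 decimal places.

Each diagonal entry of L is the vertex degree and each off-diagonal entry is -1 where an edge is present, 0 otherwise; in the order [0, 1, 2, 3, 4] the diagonal is [2, 2, 2, 2, 2]. L is symmetric positive semidefinite, so every eigenvalue is real and nonnegative. By the matrix-tree theorem the graph has (1/5) * product of the nonzero eigenvalues = 5 spanning trees.

[0, 1.3820, 1.3820, 3.6180, 3.6180]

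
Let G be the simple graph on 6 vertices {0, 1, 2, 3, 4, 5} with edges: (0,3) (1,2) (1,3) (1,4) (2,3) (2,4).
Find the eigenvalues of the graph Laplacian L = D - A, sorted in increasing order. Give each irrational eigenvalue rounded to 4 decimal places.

Reading degrees in the order [0, 1, 2, 3, 4, 5] gives [1, 3, 3, 3, 2, 0]; set D = diag(1, 3, 3, 3, 2, 0) and form L = D - A. Diagonalising L (or applying a numerical eigensolver to the 6x6 matrix) gives the spectrum above. The 2 zero eigenvalues correspond to the 2 connected components.

[0, 0, 0.8299, 2.6889, 4, 4.4812]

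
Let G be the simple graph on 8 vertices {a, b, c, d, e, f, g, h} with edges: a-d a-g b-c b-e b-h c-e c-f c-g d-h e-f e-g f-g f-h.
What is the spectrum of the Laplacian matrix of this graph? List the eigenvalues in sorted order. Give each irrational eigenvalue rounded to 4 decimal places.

Reading degrees in the order [a, b, c, d, e, f, g, h] gives [2, 3, 4, 2, 4, 4, 4, 3]; set D = diag(2, 3, 4, 2, 4, 4, 4, 3) and form L = D - A. Diagonalising L (or applying a numerical eigensolver to the 8x8 matrix) gives the spectrum above. The single zero eigenvalue shows the graph is connected. The largest eigenvalue, 5.8427, is at most the vertex count 8.

[0, 1.0352, 1.9197, 3.2155, 3.6615, 5, 5.3255, 5.8427]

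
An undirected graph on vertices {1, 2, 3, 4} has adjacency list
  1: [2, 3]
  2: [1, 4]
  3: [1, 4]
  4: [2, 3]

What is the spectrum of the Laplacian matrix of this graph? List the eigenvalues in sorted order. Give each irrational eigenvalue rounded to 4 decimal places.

Reading degrees in the order [1, 2, 3, 4] gives [2, 2, 2, 2]; set D = diag(2, 2, 2, 2) and form L = D - A. The multiplicity of 0 as a Laplacian eigenvalue equals the number of connected components. The eigenvalues sum to 8, which equals trace(L) = 2|E|. There is one zero in the spectrum, matching the 1 component.

[0, 2, 2, 4]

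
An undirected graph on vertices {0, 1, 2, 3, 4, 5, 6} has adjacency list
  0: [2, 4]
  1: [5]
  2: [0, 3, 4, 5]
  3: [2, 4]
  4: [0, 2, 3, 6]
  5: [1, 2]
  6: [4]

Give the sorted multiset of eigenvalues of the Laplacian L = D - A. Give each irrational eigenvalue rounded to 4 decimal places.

[0, 0.4221, 1.0738, 2, 2.4516, 4.7690, 5.2835]

Each diagonal entry of L is the vertex degree and each off-diagonal entry is -1 where an edge is present, 0 otherwise; in the order [0, 1, 2, 3, 4, 5, 6] the diagonal is [2, 1, 4, 2, 4, 2, 1]. L is symmetric positive semidefinite, so every eigenvalue is real and nonnegative. The single zero eigenvalue shows the graph is connected. By the matrix-tree theorem the graph has (1/7) * product of the nonzero eigenvalues = 8 spanning trees.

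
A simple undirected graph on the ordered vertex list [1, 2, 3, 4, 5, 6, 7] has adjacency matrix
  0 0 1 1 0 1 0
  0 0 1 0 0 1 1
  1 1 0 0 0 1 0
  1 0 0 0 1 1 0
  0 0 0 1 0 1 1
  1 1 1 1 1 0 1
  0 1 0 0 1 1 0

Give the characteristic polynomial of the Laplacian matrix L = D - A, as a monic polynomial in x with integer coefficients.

Reading degrees in the order [1, 2, 3, 4, 5, 6, 7] gives [3, 3, 3, 3, 3, 6, 3]; set D = diag(3, 3, 3, 3, 3, 6, 3) and form L = D - A. The eigenvalues of L are [0, 2, 2, 4, 4, 5, 7]; the characteristic polynomial is the product of (x - lambda_i), which multiplies out to x^7 - 24x^6 + 231x^5 - 1140x^4 + 3036x^3 - 4128x^2 + 2240x. Since p(0) = det(-L) = 0, x divides p(x). The largest eigenvalue, 7, is at most the vertex count 7.

x^7 - 24x^6 + 231x^5 - 1140x^4 + 3036x^3 - 4128x^2 + 2240x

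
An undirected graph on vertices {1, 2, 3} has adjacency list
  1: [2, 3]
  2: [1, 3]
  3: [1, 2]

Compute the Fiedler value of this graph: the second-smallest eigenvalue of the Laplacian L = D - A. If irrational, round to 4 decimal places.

Each diagonal entry of L is the vertex degree and each off-diagonal entry is -1 where an edge is present, 0 otherwise; in the order [1, 2, 3] the diagonal is [2, 2, 2]. The smallest Laplacian eigenvalue is always 0. The next one, lambda_2 = 3, measures how hard the graph is to disconnect: larger values mean better connectivity.

3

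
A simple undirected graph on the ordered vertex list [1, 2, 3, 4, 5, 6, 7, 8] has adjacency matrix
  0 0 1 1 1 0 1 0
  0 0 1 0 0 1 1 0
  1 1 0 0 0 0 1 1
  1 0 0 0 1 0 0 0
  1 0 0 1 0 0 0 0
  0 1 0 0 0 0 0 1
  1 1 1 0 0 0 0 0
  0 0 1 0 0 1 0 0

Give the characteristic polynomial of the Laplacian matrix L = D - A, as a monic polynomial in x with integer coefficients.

x^8 - 22x^7 + 198x^6 - 938x^5 + 2499x^4 - 3680x^3 + 2686x^2 - 696x

Reading degrees in the order [1, 2, 3, 4, 5, 6, 7, 8] gives [4, 3, 4, 2, 2, 2, 3, 2]; set D = diag(4, 3, 4, 2, 2, 2, 3, 2) and form L = D - A. Computing det(xI - L) by cofactor expansion (or equivalently via sum-over-permutations) gives x^8 - 22x^7 + 198x^6 - 938x^5 + 2499x^4 - 3680x^3 + 2686x^2 - 696x. The coefficient of x^7 equals -trace(L) = -22, matching the sum of degrees. There is one zero in the spectrum, matching the 1 component. The largest eigenvalue, 5.6571, is at most the vertex count 8.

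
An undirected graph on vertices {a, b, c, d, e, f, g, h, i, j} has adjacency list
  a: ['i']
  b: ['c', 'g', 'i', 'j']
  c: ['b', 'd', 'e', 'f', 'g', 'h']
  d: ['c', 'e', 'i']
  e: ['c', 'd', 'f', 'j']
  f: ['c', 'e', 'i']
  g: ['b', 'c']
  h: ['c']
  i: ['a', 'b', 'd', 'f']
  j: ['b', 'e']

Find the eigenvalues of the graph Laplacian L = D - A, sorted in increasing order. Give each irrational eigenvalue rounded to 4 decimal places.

[0, 0.7121, 1, 1.6695, 1.9034, 3, 3.6072, 5.0482, 5.7204, 7.3392]

With the vertex order [a, b, c, d, e, f, g, h, i, j], the degrees are [1, 4, 6, 3, 4, 3, 2, 1, 4, 2], giving D = diag(1, 4, 6, 3, 4, 3, 2, 1, 4, 2) and L = D - A. L is symmetric positive semidefinite, so every eigenvalue is real and nonnegative.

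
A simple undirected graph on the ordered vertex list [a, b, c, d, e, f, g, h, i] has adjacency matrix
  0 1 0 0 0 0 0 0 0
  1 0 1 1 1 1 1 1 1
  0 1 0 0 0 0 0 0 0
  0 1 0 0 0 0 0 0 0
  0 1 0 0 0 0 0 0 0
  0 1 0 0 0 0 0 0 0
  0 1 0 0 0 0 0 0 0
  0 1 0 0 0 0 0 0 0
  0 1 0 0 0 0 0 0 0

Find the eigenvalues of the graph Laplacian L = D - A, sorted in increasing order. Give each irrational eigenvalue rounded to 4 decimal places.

With the vertex order [a, b, c, d, e, f, g, h, i], the degrees are [1, 8, 1, 1, 1, 1, 1, 1, 1], giving D = diag(1, 8, 1, 1, 1, 1, 1, 1, 1) and L = D - A. L is symmetric positive semidefinite, so every eigenvalue is real and nonnegative. The largest eigenvalue, 9, is at most the vertex count 9.

[0, 1, 1, 1, 1, 1, 1, 1, 9]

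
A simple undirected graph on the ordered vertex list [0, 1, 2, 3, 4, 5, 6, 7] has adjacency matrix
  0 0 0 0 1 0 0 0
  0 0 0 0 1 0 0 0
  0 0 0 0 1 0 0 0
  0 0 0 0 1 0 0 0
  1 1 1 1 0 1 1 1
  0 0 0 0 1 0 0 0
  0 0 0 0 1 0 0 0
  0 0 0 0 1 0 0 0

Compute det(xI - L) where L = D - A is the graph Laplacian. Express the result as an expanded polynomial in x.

With the vertex order [0, 1, 2, 3, 4, 5, 6, 7], the degrees are [1, 1, 1, 1, 7, 1, 1, 1], giving D = diag(1, 1, 1, 1, 7, 1, 1, 1) and L = D - A. L has integer entries, so p(x) = det(xI - L) has integer coefficients. Expanding the determinant yields x^8 - 14x^7 + 63x^6 - 140x^5 + 175x^4 - 126x^3 + 49x^2 - 8x. Since p(0) = det(-L) = 0, x divides p(x). There is one zero in the spectrum, matching the 1 component. The eigenvalues sum to 14, which equals trace(L) = 2|E|.

x^8 - 14x^7 + 63x^6 - 140x^5 + 175x^4 - 126x^3 + 49x^2 - 8x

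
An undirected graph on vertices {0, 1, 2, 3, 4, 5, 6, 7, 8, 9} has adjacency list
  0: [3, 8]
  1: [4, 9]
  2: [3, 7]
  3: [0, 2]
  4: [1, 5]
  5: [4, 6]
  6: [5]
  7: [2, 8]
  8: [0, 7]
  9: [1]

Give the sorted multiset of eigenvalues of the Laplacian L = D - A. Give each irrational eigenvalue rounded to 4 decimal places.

[0, 0, 0.3820, 1.3820, 1.3820, 1.3820, 2.6180, 3.6180, 3.6180, 3.6180]

With the vertex order [0, 1, 2, 3, 4, 5, 6, 7, 8, 9], the degrees are [2, 2, 2, 2, 2, 2, 1, 2, 2, 1], giving D = diag(2, 2, 2, 2, 2, 2, 1, 2, 2, 1) and L = D - A. The multiplicity of 0 as a Laplacian eigenvalue equals the number of connected components. The 2 zero eigenvalues correspond to the 2 connected components. The largest eigenvalue, 3.6180, is at most the vertex count 10. There are 2 zeros in the spectrum, matching the 2 components.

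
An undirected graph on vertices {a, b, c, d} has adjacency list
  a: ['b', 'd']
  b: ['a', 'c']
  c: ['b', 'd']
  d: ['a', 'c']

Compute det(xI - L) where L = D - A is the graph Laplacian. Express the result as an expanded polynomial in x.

Each diagonal entry of L is the vertex degree and each off-diagonal entry is -1 where an edge is present, 0 otherwise; in the order [a, b, c, d] the diagonal is [2, 2, 2, 2]. L has integer entries, so p(x) = det(xI - L) has integer coefficients. Expanding the determinant yields x^4 - 8x^3 + 20x^2 - 16x. The constant term is 0 because L is singular (the all-ones vector lies in its kernel).

x^4 - 8x^3 + 20x^2 - 16x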